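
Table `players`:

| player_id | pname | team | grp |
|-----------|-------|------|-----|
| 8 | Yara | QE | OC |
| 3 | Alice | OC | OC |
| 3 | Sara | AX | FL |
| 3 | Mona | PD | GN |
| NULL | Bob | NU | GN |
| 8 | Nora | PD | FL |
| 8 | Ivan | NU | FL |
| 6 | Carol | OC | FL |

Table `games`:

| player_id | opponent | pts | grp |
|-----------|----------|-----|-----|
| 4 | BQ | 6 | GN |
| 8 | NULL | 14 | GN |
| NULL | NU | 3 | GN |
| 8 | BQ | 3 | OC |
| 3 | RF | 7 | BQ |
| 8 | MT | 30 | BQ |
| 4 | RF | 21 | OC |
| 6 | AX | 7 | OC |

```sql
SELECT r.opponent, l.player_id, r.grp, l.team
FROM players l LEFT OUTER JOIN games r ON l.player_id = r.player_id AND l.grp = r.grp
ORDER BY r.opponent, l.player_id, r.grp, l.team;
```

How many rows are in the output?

8

LEFT JOIN keeps every row from `players`; unmatched rows get NULL for `games`'s columns.
Matching on l.player_id = r.player_id AND l.grp = r.grp. A NULL in a compared column never satisfies the condition.
Matched pairs: 1; unmatched l rows kept: 7.
Total: 1 matched + 7 padded = 8 rows.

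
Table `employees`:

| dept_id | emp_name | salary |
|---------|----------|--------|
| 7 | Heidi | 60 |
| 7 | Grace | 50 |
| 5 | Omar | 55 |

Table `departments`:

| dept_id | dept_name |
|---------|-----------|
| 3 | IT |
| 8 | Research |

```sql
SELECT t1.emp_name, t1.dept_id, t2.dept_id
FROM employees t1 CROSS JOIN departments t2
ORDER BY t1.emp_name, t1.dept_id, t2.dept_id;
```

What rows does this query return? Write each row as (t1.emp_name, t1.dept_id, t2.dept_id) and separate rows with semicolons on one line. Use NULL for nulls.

(Grace, 7, 3); (Grace, 7, 8); (Heidi, 7, 3); (Heidi, 7, 8); (Omar, 5, 3); (Omar, 5, 8)

CROSS JOIN pairs every row of `employees` with every row of `departments`: 3 × 2 = 6 rows.
After projecting and ordering:
t1.emp_name | t1.dept_id | t2.dept_id
Grace | 7 | 3
Grace | 7 | 8
Heidi | 7 | 3
Heidi | 7 | 8
Omar | 5 | 3
Omar | 5 | 8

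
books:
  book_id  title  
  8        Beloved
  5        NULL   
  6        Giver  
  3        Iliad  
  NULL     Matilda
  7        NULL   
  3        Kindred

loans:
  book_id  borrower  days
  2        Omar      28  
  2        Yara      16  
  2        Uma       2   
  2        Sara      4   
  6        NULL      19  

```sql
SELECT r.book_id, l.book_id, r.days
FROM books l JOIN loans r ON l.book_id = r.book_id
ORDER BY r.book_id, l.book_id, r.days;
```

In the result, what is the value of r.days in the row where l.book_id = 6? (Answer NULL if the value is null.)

19

INNER JOIN keeps only pairs where the ON condition holds.
Matching on l.book_id = r.book_id. A NULL in a compared column never satisfies the condition.
- book_id=8: no matching r row, dropped.
- book_id=5: no matching r row, dropped.
- book_id=6: 1 matching r row(s), so 1 row(s) emitted.
- book_id=3: no matching r row, dropped.
- book_id=NULL: no matching r row, dropped.
- book_id=7: no matching r row, dropped.
- book_id=3: no matching r row, dropped.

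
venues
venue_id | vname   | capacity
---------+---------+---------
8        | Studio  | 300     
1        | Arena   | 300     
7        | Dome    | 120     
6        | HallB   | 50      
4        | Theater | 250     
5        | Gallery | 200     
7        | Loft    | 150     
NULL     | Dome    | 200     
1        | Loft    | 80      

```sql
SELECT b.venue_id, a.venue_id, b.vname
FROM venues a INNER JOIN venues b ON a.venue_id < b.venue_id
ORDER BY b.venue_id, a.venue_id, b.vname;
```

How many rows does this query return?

26

INNER JOIN keeps only pairs where the ON condition holds.
Matching on a.venue_id < b.venue_id. A NULL in a compared column never satisfies the condition.
- a[0] venue_id=8 → no match; dropped.
- a[1] venue_id=1 → 6 match(es) in b → 6 row(s).
- a[2] venue_id=7 → 1 match(es) in b → 1 row(s).
- a[3] venue_id=6 → 3 match(es) in b → 3 row(s).
- a[4] venue_id=4 → 5 match(es) in b → 5 row(s).
- a[5] venue_id=5 → 4 match(es) in b → 4 row(s).
- a[6] venue_id=7 → 1 match(es) in b → 1 row(s).
- a[7] venue_id=NULL → no match; dropped.
- a[8] venue_id=1 → 6 match(es) in b → 6 row(s).
Total: 26 rows.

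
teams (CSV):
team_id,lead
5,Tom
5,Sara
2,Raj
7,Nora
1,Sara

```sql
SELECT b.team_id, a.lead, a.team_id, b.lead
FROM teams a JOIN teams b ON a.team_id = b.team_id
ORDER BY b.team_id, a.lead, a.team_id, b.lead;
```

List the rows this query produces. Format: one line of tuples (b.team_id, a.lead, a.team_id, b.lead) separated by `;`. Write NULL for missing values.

(1, Sara, 1, Sara); (2, Raj, 2, Raj); (5, Sara, 5, Sara); (5, Sara, 5, Tom); (5, Tom, 5, Sara); (5, Tom, 5, Tom); (7, Nora, 7, Nora)

INNER JOIN keeps only pairs where the ON condition holds.
Matching on a.team_id = b.team_id.
Matched pairs: 7.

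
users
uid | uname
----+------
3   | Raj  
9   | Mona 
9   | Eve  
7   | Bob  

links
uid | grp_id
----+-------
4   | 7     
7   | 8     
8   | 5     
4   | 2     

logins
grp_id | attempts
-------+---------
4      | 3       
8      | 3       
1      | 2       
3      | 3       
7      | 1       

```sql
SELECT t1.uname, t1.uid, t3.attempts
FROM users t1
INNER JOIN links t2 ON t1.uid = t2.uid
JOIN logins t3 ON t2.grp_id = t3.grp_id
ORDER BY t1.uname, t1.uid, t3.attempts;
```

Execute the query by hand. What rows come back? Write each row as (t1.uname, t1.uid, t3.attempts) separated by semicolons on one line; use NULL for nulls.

Step 1 — t1 INNER JOIN t2 on uid → 1 row(s).
Then INNER JOIN `logins t3` on grp_id: keep only rows whose t2.grp_id appears in t3.

(Bob, 7, 3)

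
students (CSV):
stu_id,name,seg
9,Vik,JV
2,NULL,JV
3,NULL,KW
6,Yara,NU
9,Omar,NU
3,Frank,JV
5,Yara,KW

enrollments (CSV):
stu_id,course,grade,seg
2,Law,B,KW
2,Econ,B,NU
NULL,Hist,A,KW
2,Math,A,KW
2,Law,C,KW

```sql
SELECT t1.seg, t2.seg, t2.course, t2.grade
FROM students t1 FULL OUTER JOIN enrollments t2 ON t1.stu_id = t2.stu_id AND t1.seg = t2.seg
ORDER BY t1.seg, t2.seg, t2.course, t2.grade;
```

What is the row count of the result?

12

FULL OUTER JOIN keeps every row from both sides; unmatched rows get NULL for the other side's columns.
Matching on t1.stu_id = t2.stu_id AND t1.seg = t2.seg. A NULL in a compared column never satisfies the condition.
- stu_id=9, seg=JV: no t2 row matches, row kept with t2 columns NULL.
- stu_id=2, seg=JV: no t2 row matches, row kept with t2 columns NULL.
- stu_id=3, seg=KW: no t2 row matches, row kept with t2 columns NULL.
- stu_id=6, seg=NU: no t2 row matches, row kept with t2 columns NULL.
- stu_id=9, seg=NU: no t2 row matches, row kept with t2 columns NULL.
- stu_id=3, seg=JV: no t2 row matches, row kept with t2 columns NULL.
- stu_id=5, seg=KW: no t2 row matches, row kept with t2 columns NULL.
- plus 5 unmatched t2 row(s), each kept with NULL t1 columns.
Total: 0 matched + 12 padded = 12 rows.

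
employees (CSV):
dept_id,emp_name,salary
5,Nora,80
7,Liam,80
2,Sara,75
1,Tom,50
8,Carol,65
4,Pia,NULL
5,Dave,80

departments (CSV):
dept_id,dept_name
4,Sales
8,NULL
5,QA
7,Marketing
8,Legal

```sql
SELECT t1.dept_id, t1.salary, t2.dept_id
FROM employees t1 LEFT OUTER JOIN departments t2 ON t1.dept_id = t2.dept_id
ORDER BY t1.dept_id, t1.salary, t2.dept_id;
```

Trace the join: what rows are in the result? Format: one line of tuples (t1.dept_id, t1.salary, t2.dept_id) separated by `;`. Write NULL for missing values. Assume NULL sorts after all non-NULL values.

LEFT JOIN keeps every row from `employees`; unmatched rows get NULL for `departments`'s columns.
Matching on t1.dept_id = t2.dept_id.
- dept_id=5: 1 matching t2 row(s), so 1 row(s) emitted.
- dept_id=7: 1 matching t2 row(s), so 1 row(s) emitted.
- dept_id=2: no t2 row matches, row kept with t2 columns NULL.
- dept_id=1: no t2 row matches, row kept with t2 columns NULL.
- dept_id=8: 2 matching t2 row(s), so 2 row(s) emitted.
- dept_id=4: 1 matching t2 row(s), so 1 row(s) emitted.
- dept_id=5: 1 matching t2 row(s), so 1 row(s) emitted.
After projecting and ordering:
t1.dept_id | t1.salary | t2.dept_id
1 | 50 | NULL
2 | 75 | NULL
4 | NULL | 4
5 | 80 | 5
5 | 80 | 5
7 | 80 | 7
8 | 65 | 8
8 | 65 | 8

(1, 50, NULL); (2, 75, NULL); (4, NULL, 4); (5, 80, 5); (5, 80, 5); (7, 80, 7); (8, 65, 8); (8, 65, 8)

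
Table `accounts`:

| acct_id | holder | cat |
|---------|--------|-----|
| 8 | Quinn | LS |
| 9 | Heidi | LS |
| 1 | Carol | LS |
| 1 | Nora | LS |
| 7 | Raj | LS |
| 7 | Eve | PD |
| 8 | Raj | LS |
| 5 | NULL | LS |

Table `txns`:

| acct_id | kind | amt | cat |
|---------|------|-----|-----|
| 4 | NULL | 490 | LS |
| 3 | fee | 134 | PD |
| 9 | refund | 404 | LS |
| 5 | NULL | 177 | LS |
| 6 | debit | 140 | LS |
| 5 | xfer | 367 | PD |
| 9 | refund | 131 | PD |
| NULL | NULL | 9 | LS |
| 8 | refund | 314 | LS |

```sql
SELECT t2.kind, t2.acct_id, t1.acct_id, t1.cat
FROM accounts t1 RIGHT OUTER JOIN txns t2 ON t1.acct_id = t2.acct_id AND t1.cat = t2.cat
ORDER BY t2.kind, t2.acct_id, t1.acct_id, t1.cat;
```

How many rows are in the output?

10

RIGHT JOIN keeps every row from `txns`; unmatched rows get NULL for `accounts`'s columns.
Matching on t1.acct_id = t2.acct_id AND t1.cat = t2.cat. A NULL in a compared column never satisfies the condition.
- t1 row (acct_id=8, cat=LS): matches 1 t2 row(s) → 1 output row(s).
- t1 row (acct_id=9, cat=LS): matches 1 t2 row(s) → 1 output row(s).
- t1 row (acct_id=1, cat=LS): no match.
- t1 row (acct_id=1, cat=LS): no match.
- t1 row (acct_id=7, cat=LS): no match.
- t1 row (acct_id=7, cat=PD): no match.
- t1 row (acct_id=8, cat=LS): matches 1 t2 row(s) → 1 output row(s).
- t1 row (acct_id=5, cat=LS): matches 1 t2 row(s) → 1 output row(s).
- plus 6 unmatched t2 row(s), each kept with NULL t1 columns.
Total: 4 matched + 6 padded = 10 rows.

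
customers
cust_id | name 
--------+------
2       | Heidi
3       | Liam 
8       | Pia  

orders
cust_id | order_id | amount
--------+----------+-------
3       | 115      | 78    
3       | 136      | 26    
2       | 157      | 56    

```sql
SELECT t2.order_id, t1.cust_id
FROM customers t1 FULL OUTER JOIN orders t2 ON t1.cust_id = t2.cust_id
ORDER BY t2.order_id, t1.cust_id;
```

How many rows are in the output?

FULL OUTER JOIN keeps every row from both sides; unmatched rows get NULL for the other side's columns.
Matching on t1.cust_id = t2.cust_id.
- t1 row (cust_id=2): matches 1 t2 row(s) → 1 output row(s).
- t1 row (cust_id=3): matches 2 t2 row(s) → 2 output row(s).
- t1 row (cust_id=8): no match → kept, t2 columns NULL.
Total: 3 matched + 1 padded = 4 rows.

4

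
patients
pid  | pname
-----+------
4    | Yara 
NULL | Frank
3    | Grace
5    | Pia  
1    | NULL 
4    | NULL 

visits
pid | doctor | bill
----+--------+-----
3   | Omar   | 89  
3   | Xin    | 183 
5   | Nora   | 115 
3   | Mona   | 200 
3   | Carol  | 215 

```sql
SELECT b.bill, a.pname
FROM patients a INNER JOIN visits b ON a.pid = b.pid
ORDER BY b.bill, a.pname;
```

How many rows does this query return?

INNER JOIN keeps only pairs where the ON condition holds.
Matching on a.pid = b.pid. A NULL in a compared column never satisfies the condition.
- a (pid=4) has no partner → excluded.
- a (pid=NULL) has no partner → excluded.
- a (pid=3) pairs with 4 row(s) of b.
- a (pid=5) pairs with 1 row(s) of b.
- a (pid=1) has no partner → excluded.
- a (pid=4) has no partner → excluded.
Total: 5 rows.

5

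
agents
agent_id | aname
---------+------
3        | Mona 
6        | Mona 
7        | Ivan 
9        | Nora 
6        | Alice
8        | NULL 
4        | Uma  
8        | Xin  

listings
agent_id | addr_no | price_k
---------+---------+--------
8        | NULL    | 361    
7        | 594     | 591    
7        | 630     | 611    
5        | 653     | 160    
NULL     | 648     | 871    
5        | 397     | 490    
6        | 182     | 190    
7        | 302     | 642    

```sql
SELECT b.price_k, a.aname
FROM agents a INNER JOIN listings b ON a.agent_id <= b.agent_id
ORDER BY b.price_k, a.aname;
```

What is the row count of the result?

30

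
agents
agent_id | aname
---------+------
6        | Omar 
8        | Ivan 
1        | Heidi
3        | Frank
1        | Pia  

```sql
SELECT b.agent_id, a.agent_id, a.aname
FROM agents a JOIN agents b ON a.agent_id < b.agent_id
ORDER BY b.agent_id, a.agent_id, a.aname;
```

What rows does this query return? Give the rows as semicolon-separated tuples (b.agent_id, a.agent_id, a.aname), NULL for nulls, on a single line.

(3, 1, Heidi); (3, 1, Pia); (6, 1, Heidi); (6, 1, Pia); (6, 3, Frank); (8, 1, Heidi); (8, 1, Pia); (8, 3, Frank); (8, 6, Omar)

INNER JOIN keeps only pairs where the ON condition holds.
Matching on a.agent_id < b.agent_id.
Matched pairs: 9.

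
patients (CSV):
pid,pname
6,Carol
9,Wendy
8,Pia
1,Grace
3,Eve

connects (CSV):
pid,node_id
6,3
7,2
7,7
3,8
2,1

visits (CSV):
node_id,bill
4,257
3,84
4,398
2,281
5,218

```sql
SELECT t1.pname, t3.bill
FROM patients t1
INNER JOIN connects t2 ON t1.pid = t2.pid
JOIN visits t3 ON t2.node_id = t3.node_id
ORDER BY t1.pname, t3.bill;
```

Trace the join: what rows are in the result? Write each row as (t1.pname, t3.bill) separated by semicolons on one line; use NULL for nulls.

(Carol, 84)

Joins associate left-to-right: patients INNER JOIN connects on pid gives 2 intermediate row(s).
Then INNER JOIN `visits t3` on node_id: keep only rows whose t2.node_id appears in t3.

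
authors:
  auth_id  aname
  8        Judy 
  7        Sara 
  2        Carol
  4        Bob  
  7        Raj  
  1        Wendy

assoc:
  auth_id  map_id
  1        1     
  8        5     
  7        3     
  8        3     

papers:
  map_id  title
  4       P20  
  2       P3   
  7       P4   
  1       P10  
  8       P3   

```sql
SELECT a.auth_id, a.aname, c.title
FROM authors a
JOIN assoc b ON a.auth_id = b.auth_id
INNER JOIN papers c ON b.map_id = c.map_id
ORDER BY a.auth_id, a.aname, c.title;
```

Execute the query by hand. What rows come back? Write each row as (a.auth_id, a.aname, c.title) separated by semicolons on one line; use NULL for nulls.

(1, Wendy, P10)

Step 1 — a INNER JOIN b on auth_id → 5 row(s).
Then INNER JOIN `papers c` on map_id: keep only rows whose b.map_id appears in c.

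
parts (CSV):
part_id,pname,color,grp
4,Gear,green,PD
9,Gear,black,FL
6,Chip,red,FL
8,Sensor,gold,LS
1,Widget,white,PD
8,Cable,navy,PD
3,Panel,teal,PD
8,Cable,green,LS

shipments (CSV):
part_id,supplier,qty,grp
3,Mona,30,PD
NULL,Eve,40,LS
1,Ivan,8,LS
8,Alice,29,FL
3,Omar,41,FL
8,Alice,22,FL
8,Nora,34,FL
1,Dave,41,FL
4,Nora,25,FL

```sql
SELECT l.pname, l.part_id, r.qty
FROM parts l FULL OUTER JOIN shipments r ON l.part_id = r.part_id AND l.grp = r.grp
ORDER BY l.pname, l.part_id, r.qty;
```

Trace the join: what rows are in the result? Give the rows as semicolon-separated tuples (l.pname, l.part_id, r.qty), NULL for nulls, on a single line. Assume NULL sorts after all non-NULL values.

(Cable, 8, NULL); (Cable, 8, NULL); (Chip, 6, NULL); (Gear, 4, NULL); (Gear, 9, NULL); (Panel, 3, 30); (Sensor, 8, NULL); (Widget, 1, NULL); (NULL, NULL, 8); (NULL, NULL, 22); (NULL, NULL, 25); (NULL, NULL, 29); (NULL, NULL, 34); (NULL, NULL, 40); (NULL, NULL, 41); (NULL, NULL, 41)

FULL OUTER JOIN keeps every row from both sides; unmatched rows get NULL for the other side's columns.
Matching on l.part_id = r.part_id AND l.grp = r.grp. A NULL in a compared column never satisfies the condition.
- l (part_id=4, grp=PD) has no partner → padded with NULL.
- l (part_id=9, grp=FL) has no partner → padded with NULL.
- l (part_id=6, grp=FL) has no partner → padded with NULL.
- l (part_id=8, grp=LS) has no partner → padded with NULL.
- l (part_id=1, grp=PD) has no partner → padded with NULL.
- l (part_id=8, grp=PD) has no partner → padded with NULL.
- l (part_id=3, grp=PD) pairs with 1 row(s) of r.
- l (part_id=8, grp=LS) has no partner → padded with NULL.
- 8 row(s) from r found no l partner → padded with NULL.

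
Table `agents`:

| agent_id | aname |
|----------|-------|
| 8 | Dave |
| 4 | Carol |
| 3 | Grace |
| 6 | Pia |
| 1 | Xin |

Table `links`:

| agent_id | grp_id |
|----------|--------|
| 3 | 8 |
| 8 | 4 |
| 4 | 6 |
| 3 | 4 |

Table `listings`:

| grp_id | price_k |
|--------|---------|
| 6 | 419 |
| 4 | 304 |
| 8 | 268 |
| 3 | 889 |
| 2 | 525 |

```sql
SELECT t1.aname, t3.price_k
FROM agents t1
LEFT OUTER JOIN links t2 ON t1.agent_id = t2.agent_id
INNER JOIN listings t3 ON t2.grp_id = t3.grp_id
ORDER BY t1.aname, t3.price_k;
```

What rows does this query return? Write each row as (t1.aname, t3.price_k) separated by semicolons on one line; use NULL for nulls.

Step 1 — t1 LEFT JOIN t2 on agent_id → 6 row(s).
Then INNER JOIN `listings t3` on grp_id: keep only rows whose t2.grp_id appears in t3.

(Carol, 419); (Dave, 304); (Grace, 268); (Grace, 304)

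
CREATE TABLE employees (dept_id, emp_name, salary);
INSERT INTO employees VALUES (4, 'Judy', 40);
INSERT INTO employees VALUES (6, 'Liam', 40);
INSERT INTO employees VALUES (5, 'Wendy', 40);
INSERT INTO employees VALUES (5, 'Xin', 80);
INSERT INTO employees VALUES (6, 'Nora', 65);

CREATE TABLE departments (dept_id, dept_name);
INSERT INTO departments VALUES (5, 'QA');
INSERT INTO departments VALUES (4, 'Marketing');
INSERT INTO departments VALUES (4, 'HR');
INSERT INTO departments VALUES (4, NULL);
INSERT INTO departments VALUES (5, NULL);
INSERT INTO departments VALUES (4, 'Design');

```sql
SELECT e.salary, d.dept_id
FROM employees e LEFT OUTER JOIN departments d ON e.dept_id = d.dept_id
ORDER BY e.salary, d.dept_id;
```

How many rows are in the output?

LEFT JOIN keeps every row from `employees`; unmatched rows get NULL for `departments`'s columns.
Matching on e.dept_id = d.dept_id.
- e row (dept_id=4): matches 4 d row(s) → 4 output row(s).
- e row (dept_id=6): no match → kept, d columns NULL.
- e row (dept_id=5): matches 2 d row(s) → 2 output row(s).
- e row (dept_id=5): matches 2 d row(s) → 2 output row(s).
- e row (dept_id=6): no match → kept, d columns NULL.
Total: 8 matched + 2 padded = 10 rows.

10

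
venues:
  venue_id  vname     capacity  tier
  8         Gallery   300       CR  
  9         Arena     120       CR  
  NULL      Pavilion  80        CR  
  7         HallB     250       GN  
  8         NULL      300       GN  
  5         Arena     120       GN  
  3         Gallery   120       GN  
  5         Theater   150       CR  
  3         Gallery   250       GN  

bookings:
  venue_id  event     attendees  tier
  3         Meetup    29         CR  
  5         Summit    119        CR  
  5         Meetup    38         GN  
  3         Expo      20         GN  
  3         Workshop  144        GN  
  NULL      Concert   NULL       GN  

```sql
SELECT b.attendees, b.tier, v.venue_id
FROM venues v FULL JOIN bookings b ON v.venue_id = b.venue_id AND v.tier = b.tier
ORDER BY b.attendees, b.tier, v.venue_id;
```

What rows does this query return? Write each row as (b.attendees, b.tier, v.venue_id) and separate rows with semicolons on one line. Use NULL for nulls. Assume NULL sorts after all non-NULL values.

(20, GN, 3); (20, GN, 3); (29, CR, NULL); (38, GN, 5); (119, CR, 5); (144, GN, 3); (144, GN, 3); (NULL, GN, NULL); (NULL, NULL, 7); (NULL, NULL, 8); (NULL, NULL, 8); (NULL, NULL, 9); (NULL, NULL, NULL)

FULL OUTER JOIN keeps every row from both sides; unmatched rows get NULL for the other side's columns.
Matching on v.venue_id = b.venue_id AND v.tier = b.tier. A NULL in a compared column never satisfies the condition.
Matched pairs: 6; unmatched v rows kept: 5; unmatched b rows kept: 2.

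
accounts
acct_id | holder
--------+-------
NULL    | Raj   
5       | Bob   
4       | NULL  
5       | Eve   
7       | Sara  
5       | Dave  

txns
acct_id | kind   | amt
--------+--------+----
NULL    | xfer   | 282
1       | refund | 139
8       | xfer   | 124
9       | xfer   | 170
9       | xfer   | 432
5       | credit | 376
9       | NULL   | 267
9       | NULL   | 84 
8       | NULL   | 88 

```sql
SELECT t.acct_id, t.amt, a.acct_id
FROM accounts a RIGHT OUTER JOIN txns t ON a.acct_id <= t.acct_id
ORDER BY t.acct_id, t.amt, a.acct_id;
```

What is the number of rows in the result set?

36

RIGHT JOIN keeps every row from `txns`; unmatched rows get NULL for `accounts`'s columns.
Matching on a.acct_id <= t.acct_id. A NULL in a compared column never satisfies the condition.
- a row (acct_id=NULL): no match.
- a row (acct_id=5): matches 7 t row(s) → 7 output row(s).
- a row (acct_id=4): matches 7 t row(s) → 7 output row(s).
- a row (acct_id=5): matches 7 t row(s) → 7 output row(s).
- a row (acct_id=7): matches 6 t row(s) → 6 output row(s).
- a row (acct_id=5): matches 7 t row(s) → 7 output row(s).
- 2 row(s) from t found no a partner → padded with NULL.
Total: 34 matched + 2 padded = 36 rows.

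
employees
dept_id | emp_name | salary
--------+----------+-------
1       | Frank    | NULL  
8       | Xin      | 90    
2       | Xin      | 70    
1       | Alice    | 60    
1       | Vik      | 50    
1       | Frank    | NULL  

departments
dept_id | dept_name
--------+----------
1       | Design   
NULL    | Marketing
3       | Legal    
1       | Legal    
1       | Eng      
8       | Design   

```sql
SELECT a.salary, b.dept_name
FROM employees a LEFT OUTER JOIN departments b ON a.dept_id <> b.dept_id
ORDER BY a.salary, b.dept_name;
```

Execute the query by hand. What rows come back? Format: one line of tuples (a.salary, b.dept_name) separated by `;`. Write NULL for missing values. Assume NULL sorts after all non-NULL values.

LEFT JOIN keeps every row from `employees`; unmatched rows get NULL for `departments`'s columns.
Matching on a.dept_id <> b.dept_id. A NULL in a compared column never satisfies the condition.
- dept_id=1: 2 matching b row(s), so 2 row(s) emitted.
- dept_id=8: 4 matching b row(s), so 4 row(s) emitted.
- dept_id=2: 5 matching b row(s), so 5 row(s) emitted.
- dept_id=1: 2 matching b row(s), so 2 row(s) emitted.
- dept_id=1: 2 matching b row(s), so 2 row(s) emitted.
- dept_id=1: 2 matching b row(s), so 2 row(s) emitted.

(50, Design); (50, Legal); (60, Design); (60, Legal); (70, Design); (70, Design); (70, Eng); (70, Legal); (70, Legal); (90, Design); (90, Eng); (90, Legal); (90, Legal); (NULL, Design); (NULL, Design); (NULL, Legal); (NULL, Legal)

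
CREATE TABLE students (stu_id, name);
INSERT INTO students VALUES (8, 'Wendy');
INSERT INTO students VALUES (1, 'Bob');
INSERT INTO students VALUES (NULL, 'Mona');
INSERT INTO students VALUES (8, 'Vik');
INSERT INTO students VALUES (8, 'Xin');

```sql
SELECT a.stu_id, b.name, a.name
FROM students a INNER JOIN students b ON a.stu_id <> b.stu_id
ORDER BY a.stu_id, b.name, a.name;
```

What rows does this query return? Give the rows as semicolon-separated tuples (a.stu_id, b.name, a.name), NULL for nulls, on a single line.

INNER JOIN keeps only pairs where the ON condition holds.
Matching on a.stu_id <> b.stu_id. A NULL in a compared column never satisfies the condition.
Matched pairs: 6.

(1, Vik, Bob); (1, Wendy, Bob); (1, Xin, Bob); (8, Bob, Vik); (8, Bob, Wendy); (8, Bob, Xin)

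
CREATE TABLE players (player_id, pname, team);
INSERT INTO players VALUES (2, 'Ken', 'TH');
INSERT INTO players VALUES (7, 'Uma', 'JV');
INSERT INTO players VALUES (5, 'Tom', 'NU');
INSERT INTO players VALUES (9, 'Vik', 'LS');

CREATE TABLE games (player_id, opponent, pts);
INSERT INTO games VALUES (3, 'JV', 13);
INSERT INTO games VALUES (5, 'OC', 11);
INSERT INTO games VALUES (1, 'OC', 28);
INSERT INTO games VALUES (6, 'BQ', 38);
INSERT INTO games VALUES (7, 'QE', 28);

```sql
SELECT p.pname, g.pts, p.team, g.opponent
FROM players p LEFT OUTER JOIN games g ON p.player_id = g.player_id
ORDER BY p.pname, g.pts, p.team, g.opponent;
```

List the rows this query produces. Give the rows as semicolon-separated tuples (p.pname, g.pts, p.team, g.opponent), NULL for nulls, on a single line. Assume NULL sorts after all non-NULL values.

(Ken, NULL, TH, NULL); (Tom, 11, NU, OC); (Uma, 28, JV, QE); (Vik, NULL, LS, NULL)

LEFT JOIN keeps every row from `players`; unmatched rows get NULL for `games`'s columns.
Matching on p.player_id = g.player_id.
Matched pairs: 2; unmatched p rows kept: 2.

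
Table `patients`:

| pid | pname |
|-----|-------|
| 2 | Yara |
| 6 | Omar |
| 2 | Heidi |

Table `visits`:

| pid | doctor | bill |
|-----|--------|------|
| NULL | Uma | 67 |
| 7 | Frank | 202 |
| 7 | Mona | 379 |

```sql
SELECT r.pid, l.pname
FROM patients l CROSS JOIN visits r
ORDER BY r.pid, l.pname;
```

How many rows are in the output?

9

CROSS JOIN pairs every row of `patients` with every row of `visits`: 3 × 3 = 9 rows.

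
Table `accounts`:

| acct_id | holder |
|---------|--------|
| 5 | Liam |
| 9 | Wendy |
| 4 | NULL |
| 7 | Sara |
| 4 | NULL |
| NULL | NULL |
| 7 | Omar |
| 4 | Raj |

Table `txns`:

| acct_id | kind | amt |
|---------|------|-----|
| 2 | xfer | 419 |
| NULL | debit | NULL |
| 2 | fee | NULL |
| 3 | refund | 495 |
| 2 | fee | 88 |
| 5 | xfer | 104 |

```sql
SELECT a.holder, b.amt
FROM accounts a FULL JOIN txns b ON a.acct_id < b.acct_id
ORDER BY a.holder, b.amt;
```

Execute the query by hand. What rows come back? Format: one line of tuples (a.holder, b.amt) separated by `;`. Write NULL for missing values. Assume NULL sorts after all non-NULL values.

FULL OUTER JOIN keeps every row from both sides; unmatched rows get NULL for the other side's columns.
Matching on a.acct_id < b.acct_id. A NULL in a compared column never satisfies the condition.
- a (acct_id=5) has no partner → padded with NULL.
- a (acct_id=9) has no partner → padded with NULL.
- a (acct_id=4) pairs with 1 row(s) of b.
- a (acct_id=7) has no partner → padded with NULL.
- a (acct_id=4) pairs with 1 row(s) of b.
- a (acct_id=NULL) has no partner → padded with NULL.
- a (acct_id=7) has no partner → padded with NULL.
- a (acct_id=4) pairs with 1 row(s) of b.
- plus 5 unmatched b row(s), each kept with NULL a columns.

(Liam, NULL); (Omar, NULL); (Raj, 104); (Sara, NULL); (Wendy, NULL); (NULL, 88); (NULL, 104); (NULL, 104); (NULL, 419); (NULL, 495); (NULL, NULL); (NULL, NULL); (NULL, NULL)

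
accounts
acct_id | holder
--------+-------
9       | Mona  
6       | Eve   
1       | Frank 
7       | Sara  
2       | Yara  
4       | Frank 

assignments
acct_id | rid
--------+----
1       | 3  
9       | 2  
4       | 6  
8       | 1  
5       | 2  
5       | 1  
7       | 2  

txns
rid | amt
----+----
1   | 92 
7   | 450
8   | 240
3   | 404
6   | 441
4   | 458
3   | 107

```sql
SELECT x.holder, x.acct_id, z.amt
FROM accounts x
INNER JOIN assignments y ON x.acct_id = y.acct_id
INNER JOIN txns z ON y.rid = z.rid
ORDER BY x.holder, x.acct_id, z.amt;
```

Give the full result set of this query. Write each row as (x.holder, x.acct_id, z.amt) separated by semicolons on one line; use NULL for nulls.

Joins associate left-to-right: accounts INNER JOIN assignments on acct_id gives 4 intermediate row(s).
Then INNER JOIN `txns z` on rid: keep only rows whose y.rid appears in z.

(Frank, 1, 107); (Frank, 1, 404); (Frank, 4, 441)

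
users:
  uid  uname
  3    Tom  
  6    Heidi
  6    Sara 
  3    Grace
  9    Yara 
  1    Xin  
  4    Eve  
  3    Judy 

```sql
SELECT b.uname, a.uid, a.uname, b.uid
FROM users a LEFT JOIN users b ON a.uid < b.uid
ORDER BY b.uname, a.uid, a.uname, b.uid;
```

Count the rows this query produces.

LEFT JOIN keeps every row from `users a`; unmatched rows get NULL for `users b`'s columns.
Matching on a.uid < b.uid.
- a[0] uid=3 → 4 match(es) in b → 4 row(s).
- a[1] uid=6 → 1 match(es) in b → 1 row(s).
- a[2] uid=6 → 1 match(es) in b → 1 row(s).
- a[3] uid=3 → 4 match(es) in b → 4 row(s).
- a[4] uid=9 → no match; kept with NULLs on the b side.
- a[5] uid=1 → 7 match(es) in b → 7 row(s).
- a[6] uid=4 → 3 match(es) in b → 3 row(s).
- a[7] uid=3 → 4 match(es) in b → 4 row(s).
Total: 24 matched + 1 padded = 25 rows.

25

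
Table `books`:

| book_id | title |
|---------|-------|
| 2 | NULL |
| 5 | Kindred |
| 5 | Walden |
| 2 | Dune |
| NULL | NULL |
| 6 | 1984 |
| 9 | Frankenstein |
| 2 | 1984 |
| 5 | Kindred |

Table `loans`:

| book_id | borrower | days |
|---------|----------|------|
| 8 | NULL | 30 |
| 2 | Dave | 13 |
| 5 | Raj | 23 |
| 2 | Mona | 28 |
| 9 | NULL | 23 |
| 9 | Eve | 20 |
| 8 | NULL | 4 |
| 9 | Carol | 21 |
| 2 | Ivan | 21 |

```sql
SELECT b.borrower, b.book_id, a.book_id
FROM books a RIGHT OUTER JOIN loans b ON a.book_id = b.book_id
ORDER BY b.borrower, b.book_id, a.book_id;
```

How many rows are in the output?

17

RIGHT JOIN keeps every row from `loans`; unmatched rows get NULL for `books`'s columns.
Matching on a.book_id = b.book_id. A NULL in a compared column never satisfies the condition.
Matched pairs: 15; unmatched b rows kept: 2.
Total: 15 matched + 2 padded = 17 rows.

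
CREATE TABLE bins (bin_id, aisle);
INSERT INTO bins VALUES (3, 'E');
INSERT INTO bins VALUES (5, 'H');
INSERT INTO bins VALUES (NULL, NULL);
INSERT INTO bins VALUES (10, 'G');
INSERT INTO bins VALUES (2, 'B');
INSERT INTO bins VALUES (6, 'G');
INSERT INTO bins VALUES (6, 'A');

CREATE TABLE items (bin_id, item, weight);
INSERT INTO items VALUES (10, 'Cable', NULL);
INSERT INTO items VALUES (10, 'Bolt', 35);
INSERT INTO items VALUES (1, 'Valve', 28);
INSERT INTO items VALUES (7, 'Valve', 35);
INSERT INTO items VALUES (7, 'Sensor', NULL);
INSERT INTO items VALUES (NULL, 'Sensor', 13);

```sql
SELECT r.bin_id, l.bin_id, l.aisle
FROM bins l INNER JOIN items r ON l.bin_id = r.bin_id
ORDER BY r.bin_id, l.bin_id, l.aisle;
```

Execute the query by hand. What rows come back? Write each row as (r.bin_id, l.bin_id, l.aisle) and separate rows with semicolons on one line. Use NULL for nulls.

(10, 10, G); (10, 10, G)

INNER JOIN keeps only pairs where the ON condition holds.
Matching on l.bin_id = r.bin_id. A NULL in a compared column never satisfies the condition.
- bin_id=3: no matching r row, dropped.
- bin_id=5: no matching r row, dropped.
- bin_id=NULL: no matching r row, dropped.
- bin_id=10: 2 matching r row(s), so 2 row(s) emitted.
- bin_id=2: no matching r row, dropped.
- bin_id=6: no matching r row, dropped.
- bin_id=6: no matching r row, dropped.
After projecting and ordering:
r.bin_id | l.bin_id | l.aisle
10 | 10 | G
10 | 10 | G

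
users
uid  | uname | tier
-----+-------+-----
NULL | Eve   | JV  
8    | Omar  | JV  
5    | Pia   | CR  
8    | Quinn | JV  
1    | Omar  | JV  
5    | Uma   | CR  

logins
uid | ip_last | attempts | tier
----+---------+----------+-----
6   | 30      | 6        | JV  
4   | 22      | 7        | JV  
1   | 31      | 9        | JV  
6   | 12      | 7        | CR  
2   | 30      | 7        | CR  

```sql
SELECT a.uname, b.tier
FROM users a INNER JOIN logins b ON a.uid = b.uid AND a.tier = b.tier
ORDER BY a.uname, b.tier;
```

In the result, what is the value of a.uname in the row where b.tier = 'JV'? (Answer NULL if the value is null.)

Omar

INNER JOIN keeps only pairs where the ON condition holds.
Matching on a.uid = b.uid AND a.tier = b.tier. A NULL in a compared column never satisfies the condition.
- a[0] uid=NULL, tier=JV → no match; dropped.
- a[1] uid=8, tier=JV → no match; dropped.
- a[2] uid=5, tier=CR → no match; dropped.
- a[3] uid=8, tier=JV → no match; dropped.
- a[4] uid=1, tier=JV → 1 match(es) in b → 1 row(s).
- a[5] uid=5, tier=CR → no match; dropped.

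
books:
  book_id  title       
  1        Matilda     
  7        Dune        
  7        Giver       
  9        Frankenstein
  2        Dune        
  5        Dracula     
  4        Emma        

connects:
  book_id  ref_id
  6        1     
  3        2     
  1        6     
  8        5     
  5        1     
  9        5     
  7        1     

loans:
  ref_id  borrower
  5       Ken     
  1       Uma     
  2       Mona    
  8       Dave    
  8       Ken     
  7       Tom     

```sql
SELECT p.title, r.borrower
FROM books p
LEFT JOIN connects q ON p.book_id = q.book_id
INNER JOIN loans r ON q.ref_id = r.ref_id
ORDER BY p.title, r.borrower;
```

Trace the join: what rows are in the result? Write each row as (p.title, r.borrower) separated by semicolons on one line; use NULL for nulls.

(Dracula, Uma); (Dune, Uma); (Frankenstein, Ken); (Giver, Uma)

Step 1 — p LEFT JOIN q on book_id → 7 row(s).
Then INNER JOIN `loans r` on ref_id: keep only rows whose q.ref_id appears in r.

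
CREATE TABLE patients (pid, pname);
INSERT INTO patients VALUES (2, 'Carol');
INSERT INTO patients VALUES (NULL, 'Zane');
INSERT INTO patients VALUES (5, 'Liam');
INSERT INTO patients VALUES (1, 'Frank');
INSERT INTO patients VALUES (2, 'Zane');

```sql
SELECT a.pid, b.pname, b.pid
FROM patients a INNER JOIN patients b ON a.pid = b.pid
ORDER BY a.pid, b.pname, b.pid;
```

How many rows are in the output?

6

INNER JOIN keeps only pairs where the ON condition holds.
Matching on a.pid = b.pid. A NULL in a compared column never satisfies the condition.
Matched pairs: 6.
Total: 6 rows.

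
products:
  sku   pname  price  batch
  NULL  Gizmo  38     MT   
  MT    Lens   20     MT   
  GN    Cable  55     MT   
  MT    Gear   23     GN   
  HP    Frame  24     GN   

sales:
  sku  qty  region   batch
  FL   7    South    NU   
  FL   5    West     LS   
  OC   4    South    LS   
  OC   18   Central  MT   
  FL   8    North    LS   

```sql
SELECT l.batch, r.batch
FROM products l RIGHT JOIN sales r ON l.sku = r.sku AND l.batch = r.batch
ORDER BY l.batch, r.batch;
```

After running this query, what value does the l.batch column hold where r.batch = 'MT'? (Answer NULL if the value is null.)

NULL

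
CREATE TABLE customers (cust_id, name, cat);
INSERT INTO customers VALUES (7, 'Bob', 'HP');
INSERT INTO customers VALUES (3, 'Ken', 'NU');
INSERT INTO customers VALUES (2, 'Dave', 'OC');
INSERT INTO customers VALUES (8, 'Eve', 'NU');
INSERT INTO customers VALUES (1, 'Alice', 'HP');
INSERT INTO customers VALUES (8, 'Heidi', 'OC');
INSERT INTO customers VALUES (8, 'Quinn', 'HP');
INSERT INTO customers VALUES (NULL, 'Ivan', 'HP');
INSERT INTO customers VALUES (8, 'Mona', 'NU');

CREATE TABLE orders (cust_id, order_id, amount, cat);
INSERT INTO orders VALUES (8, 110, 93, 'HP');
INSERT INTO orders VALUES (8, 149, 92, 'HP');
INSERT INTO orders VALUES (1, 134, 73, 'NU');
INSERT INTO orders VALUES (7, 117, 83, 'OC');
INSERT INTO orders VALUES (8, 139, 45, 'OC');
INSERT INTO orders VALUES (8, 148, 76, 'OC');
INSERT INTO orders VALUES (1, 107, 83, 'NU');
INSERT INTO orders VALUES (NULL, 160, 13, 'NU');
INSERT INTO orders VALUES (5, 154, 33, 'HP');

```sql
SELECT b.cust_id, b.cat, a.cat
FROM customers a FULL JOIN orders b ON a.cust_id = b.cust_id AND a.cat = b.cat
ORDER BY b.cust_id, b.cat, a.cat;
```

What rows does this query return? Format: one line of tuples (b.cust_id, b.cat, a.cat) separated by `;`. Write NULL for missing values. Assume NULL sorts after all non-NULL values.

FULL OUTER JOIN keeps every row from both sides; unmatched rows get NULL for the other side's columns.
Matching on a.cust_id = b.cust_id AND a.cat = b.cat. A NULL in a compared column never satisfies the condition.
- a (cust_id=7, cat=HP) has no partner → padded with NULL.
- a (cust_id=3, cat=NU) has no partner → padded with NULL.
- a (cust_id=2, cat=OC) has no partner → padded with NULL.
- a (cust_id=8, cat=NU) has no partner → padded with NULL.
- a (cust_id=1, cat=HP) has no partner → padded with NULL.
- a (cust_id=8, cat=OC) pairs with 2 row(s) of b.
- a (cust_id=8, cat=HP) pairs with 2 row(s) of b.
- a (cust_id=NULL, cat=HP) has no partner → padded with NULL.
- a (cust_id=8, cat=NU) has no partner → padded with NULL.
- 5 b row(s) had no a match → kept, a columns NULL.

(1, NU, NULL); (1, NU, NULL); (5, HP, NULL); (7, OC, NULL); (8, HP, HP); (8, HP, HP); (8, OC, OC); (8, OC, OC); (NULL, NU, NULL); (NULL, NULL, HP); (NULL, NULL, HP); (NULL, NULL, HP); (NULL, NULL, NU); (NULL, NULL, NU); (NULL, NULL, NU); (NULL, NULL, OC)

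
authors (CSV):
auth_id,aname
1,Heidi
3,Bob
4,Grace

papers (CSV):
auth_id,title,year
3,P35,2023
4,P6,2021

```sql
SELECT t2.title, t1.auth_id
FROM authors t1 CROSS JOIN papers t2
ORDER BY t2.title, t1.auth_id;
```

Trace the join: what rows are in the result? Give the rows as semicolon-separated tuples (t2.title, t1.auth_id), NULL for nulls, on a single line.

(P35, 1); (P35, 3); (P35, 4); (P6, 1); (P6, 3); (P6, 4)

CROSS JOIN pairs every row of `authors` with every row of `papers`: 3 × 2 = 6 rows.
After projecting and ordering:
t2.title | t1.auth_id
P35 | 1
P35 | 3
P35 | 4
P6 | 1
P6 | 3
P6 | 4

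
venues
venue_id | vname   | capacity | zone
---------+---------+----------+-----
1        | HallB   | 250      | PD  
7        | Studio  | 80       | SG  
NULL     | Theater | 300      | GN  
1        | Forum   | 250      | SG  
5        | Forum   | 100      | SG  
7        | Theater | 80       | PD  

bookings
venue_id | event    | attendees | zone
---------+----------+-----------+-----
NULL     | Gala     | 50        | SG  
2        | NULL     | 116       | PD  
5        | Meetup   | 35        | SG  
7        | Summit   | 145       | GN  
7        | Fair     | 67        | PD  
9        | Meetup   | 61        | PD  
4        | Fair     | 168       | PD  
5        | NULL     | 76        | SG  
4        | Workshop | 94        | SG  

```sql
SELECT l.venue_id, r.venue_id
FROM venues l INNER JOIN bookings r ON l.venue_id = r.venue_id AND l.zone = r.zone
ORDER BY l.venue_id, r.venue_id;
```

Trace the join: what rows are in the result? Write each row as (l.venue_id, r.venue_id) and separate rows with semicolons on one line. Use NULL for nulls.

(5, 5); (5, 5); (7, 7)

INNER JOIN keeps only pairs where the ON condition holds.
Matching on l.venue_id = r.venue_id AND l.zone = r.zone. A NULL in a compared column never satisfies the condition.
- l[0] venue_id=1, zone=PD → no match; dropped.
- l[1] venue_id=7, zone=SG → no match; dropped.
- l[2] venue_id=NULL, zone=GN → no match; dropped.
- l[3] venue_id=1, zone=SG → no match; dropped.
- l[4] venue_id=5, zone=SG → 2 match(es) in r → 2 row(s).
- l[5] venue_id=7, zone=PD → 1 match(es) in r → 1 row(s).
After projecting and ordering:
l.venue_id | r.venue_id
5 | 5
5 | 5
7 | 7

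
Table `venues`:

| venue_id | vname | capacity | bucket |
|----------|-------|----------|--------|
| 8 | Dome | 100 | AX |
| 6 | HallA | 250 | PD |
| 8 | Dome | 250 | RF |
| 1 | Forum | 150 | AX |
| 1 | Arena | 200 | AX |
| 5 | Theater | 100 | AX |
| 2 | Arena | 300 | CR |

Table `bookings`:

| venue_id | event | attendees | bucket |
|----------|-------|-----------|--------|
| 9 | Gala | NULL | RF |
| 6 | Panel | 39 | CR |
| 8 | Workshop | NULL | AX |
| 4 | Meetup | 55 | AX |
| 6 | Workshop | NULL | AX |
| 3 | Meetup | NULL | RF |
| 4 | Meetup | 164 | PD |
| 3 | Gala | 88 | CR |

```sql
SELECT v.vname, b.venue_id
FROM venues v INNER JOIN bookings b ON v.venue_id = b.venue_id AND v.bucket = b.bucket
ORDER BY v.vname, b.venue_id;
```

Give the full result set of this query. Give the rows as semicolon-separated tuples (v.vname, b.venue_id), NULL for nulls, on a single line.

INNER JOIN keeps only pairs where the ON condition holds.
Matching on v.venue_id = b.venue_id AND v.bucket = b.bucket.
- v (venue_id=8, bucket=AX) pairs with 1 row(s) of b.
- v (venue_id=6, bucket=PD) has no partner → excluded.
- v (venue_id=8, bucket=RF) has no partner → excluded.
- v (venue_id=1, bucket=AX) has no partner → excluded.
- v (venue_id=1, bucket=AX) has no partner → excluded.
- v (venue_id=5, bucket=AX) has no partner → excluded.
- v (venue_id=2, bucket=CR) has no partner → excluded.
After projecting and ordering:
v.vname | b.venue_id
Dome | 8

(Dome, 8)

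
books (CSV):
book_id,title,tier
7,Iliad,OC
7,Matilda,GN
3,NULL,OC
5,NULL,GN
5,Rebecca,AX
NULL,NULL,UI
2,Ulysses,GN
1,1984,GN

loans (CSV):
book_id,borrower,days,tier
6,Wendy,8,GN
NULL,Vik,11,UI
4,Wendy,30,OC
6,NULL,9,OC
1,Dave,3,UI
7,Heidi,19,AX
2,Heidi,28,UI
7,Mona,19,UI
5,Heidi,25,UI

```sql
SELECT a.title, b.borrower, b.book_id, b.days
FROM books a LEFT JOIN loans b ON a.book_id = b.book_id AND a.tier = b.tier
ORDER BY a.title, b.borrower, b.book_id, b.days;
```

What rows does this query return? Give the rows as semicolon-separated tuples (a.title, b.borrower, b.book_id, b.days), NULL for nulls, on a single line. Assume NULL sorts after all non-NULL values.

(1984, NULL, NULL, NULL); (Iliad, NULL, NULL, NULL); (Matilda, NULL, NULL, NULL); (Rebecca, NULL, NULL, NULL); (Ulysses, NULL, NULL, NULL); (NULL, NULL, NULL, NULL); (NULL, NULL, NULL, NULL); (NULL, NULL, NULL, NULL)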